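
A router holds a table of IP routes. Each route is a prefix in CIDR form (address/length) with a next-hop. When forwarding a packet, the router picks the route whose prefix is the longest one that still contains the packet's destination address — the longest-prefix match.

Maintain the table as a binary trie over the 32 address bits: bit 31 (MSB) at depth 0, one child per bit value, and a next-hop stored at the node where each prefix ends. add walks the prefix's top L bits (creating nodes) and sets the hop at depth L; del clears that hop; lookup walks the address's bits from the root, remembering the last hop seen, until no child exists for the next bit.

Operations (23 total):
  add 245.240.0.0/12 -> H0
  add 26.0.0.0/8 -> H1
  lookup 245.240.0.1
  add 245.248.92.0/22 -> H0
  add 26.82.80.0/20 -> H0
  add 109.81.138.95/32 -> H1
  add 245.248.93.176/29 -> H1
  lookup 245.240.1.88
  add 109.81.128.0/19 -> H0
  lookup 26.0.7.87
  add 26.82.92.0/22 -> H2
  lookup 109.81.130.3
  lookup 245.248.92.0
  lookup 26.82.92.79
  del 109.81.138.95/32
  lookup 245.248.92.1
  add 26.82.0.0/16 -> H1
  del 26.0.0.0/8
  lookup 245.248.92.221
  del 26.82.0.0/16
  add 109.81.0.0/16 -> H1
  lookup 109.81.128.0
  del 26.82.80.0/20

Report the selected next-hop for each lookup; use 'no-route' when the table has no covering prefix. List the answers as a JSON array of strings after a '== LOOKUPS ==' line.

Process each operation:
  add 245.240.0.0/12 -> H0 at depth 12
  add 26.0.0.0/8 -> H1 at depth 8
  ? 245.240.0.1  path d0:-→d1:-→d2:-→d3:-→d4:-→d5:-→d6:-→d7:-→d8:-→d9:-→d10:-→d11:-→d12:H0  best=H0
  add 245.248.92.0/22 -> H0 at depth 22
  add 26.82.80.0/20 -> H0 at depth 20
  add 109.81.138.95/32 -> H1 at depth 32
  add 245.248.93.176/29 -> H1 at depth 29
  ? 245.240.1.88  path d0:-→d1:-→d2:-→d3:-→d4:-→d5:-→d6:-→d7:-→d8:-→d9:-→d10:-→d11:-→d12:H0  best=H0
  add 109.81.128.0/19 -> H0 at depth 19
  ? 26.0.7.87  path d0:-→d1:-→d2:-→d3:-→d4:-→d5:-→d6:-→d7:-→d8:H1→d9:-  best=H1
  add 26.82.92.0/22 -> H2 at depth 22
  ? 109.81.130.3  path d0:-→d1:-→d2:-→d3:-→d4:-→d5:-→d6:-→d7:-→d8:-→d9:-→d10:-→d11:-→d12:-→d13:-→d14:-→d15:-→d16:-→d17:-→d18:-→d19:H0→d20:-  best=H0
  ? 245.248.92.0  path d0:-→d1:-→d2:-→d3:-→d4:-→d5:-→d6:-→d7:-→d8:-→d9:-→d10:-→d11:-→d12:H0→d13:-→d14:-→d15:-→d16:-→d17:-→d18:-→d19:-→d20:-→d21:-→d22:H0→d23:-  best=H0
  ? 26.82.92.79  path d0:-→d1:-→d2:-→d3:-→d4:-→d5:-→d6:-→d7:-→d8:H1→d9:-→d10:-→d11:-→d12:-→d13:-→d14:-→d15:-→d16:-→d17:-→d18:-→d19:-→d20:H0→d21:-→d22:H2  best=H2
  - 109.81.138.95/32 clear@32
  ? 245.248.92.1  path d0:-→d1:-→d2:-→d3:-→d4:-→d5:-→d6:-→d7:-→d8:-→d9:-→d10:-→d11:-→d12:H0→d13:-→d14:-→d15:-→d16:-→d17:-→d18:-→d19:-→d20:-→d21:-→d22:H0→d23:-  best=H0
  add 26.82.0.0/16 -> H1 at depth 16
  - 26.0.0.0/8 clear@8
  ? 245.248.92.221  path d0:-→d1:-→d2:-→d3:-→d4:-→d5:-→d6:-→d7:-→d8:-→d9:-→d10:-→d11:-→d12:H0→d13:-→d14:-→d15:-→d16:-→d17:-→d18:-→d19:-→d20:-→d21:-→d22:H0→d23:-  best=H0
  - 26.82.0.0/16 clear@16
  add 109.81.0.0/16 -> H1 at depth 16
  ? 109.81.128.0  path d0:-→d1:-→d2:-→d3:-→d4:-→d5:-→d6:-→d7:-→d8:-→d9:-→d10:-→d11:-→d12:-→d13:-→d14:-→d15:-→d16:H1→d17:-→d18:-→d19:H0→d20:-  best=H0
  - 26.82.80.0/20 clear@20

== LOOKUPS ==
["H0","H0","H1","H0","H0","H2","H0","H0","H0"]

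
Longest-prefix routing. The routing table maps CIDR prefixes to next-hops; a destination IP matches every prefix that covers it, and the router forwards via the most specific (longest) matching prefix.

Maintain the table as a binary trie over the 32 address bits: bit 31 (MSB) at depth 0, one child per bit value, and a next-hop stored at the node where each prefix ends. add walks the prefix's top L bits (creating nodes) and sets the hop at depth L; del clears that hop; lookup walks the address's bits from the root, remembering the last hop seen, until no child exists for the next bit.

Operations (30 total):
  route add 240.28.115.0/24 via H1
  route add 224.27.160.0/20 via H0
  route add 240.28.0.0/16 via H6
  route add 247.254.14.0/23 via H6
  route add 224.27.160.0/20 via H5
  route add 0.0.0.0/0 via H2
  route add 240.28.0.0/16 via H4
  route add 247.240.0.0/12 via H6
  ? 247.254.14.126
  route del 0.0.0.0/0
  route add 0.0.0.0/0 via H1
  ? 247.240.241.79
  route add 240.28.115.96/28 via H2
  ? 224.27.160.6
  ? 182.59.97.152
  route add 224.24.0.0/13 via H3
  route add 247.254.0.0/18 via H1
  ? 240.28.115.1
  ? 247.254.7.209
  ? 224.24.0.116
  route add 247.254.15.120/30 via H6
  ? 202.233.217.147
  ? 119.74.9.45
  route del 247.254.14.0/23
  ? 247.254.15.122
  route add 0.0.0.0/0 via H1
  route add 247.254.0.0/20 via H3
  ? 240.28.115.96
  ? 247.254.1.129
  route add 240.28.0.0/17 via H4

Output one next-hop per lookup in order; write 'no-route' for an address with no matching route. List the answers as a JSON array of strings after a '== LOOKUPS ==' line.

Process each operation:
  add 240.28.115.0/24 -> H1 at depth 24
  add 224.27.160.0/20 -> H0 at depth 20
  add 240.28.0.0/16 -> H6 at depth 16
  add 247.254.14.0/23 -> H6 at depth 23
  add 224.27.160.0/20 -> H5 at depth 20
  add 0.0.0.0/0 -> H2 at depth 0
  add 240.28.0.0/16 -> H4 at depth 16
  add 247.240.0.0/12 -> H6 at depth 12
  ? 247.254.14.126  path d0:H2→d1:-→d2:-→d3:-→d4:-→d5:-→d6:-→d7:-→d8:-→d9:-→d10:-→d11:-→d12:H6→d13:-→d14:-→d15:-→d16:-→d17:-→d18:-→d19:-→d20:-→d21:-→d22:-→d23:H6  best=H6
  - 0.0.0.0/0 clear@0
  add 0.0.0.0/0 -> H1 at depth 0
  ? 247.240.241.79  path d0:H1→d1:-→d2:-→d3:-→d4:-→d5:-→d6:-→d7:-→d8:-→d9:-→d10:-→d11:-→d12:H6  best=H6
  add 240.28.115.96/28 -> H2 at depth 28
  ? 224.27.160.6  path d0:H1→d1:-→d2:-→d3:-→d4:-→d5:-→d6:-→d7:-→d8:-→d9:-→d10:-→d11:-→d12:-→d13:-→d14:-→d15:-→d16:-→d17:-→d18:-→d19:-→d20:H5  best=H5
  ? 182.59.97.152  path d0:H1→d1:-  best=H1
  add 224.24.0.0/13 -> H3 at depth 13
  add 247.254.0.0/18 -> H1 at depth 18
  ? 240.28.115.1  path d0:H1→d1:-→d2:-→d3:-→d4:-→d5:-→d6:-→d7:-→d8:-→d9:-→d10:-→d11:-→d12:-→d13:-→d14:-→d15:-→d16:H4→d17:-→d18:-→d19:-→d20:-→d21:-→d22:-→d23:-→d24:H1→d25:-  best=H1
  ? 247.254.7.209  path d0:H1→d1:-→d2:-→d3:-→d4:-→d5:-→d6:-→d7:-→d8:-→d9:-→d10:-→d11:-→d12:H6→d13:-→d14:-→d15:-→d16:-→d17:-→d18:H1→d19:-→d20:-  best=H1
  ? 224.24.0.116  path d0:H1→d1:-→d2:-→d3:-→d4:-→d5:-→d6:-→d7:-→d8:-→d9:-→d10:-→d11:-→d12:-→d13:H3→d14:-  best=H3
  add 247.254.15.120/30 -> H6 at depth 30
  ? 202.233.217.147  path d0:H1→d1:-→d2:-  best=H1
  ? 119.74.9.45  path d0:H1  best=H1
  - 247.254.14.0/23 clear@23
  ? 247.254.15.122  path d0:H1→d1:-→d2:-→d3:-→d4:-→d5:-→d6:-→d7:-→d8:-→d9:-→d10:-→d11:-→d12:H6→d13:-→d14:-→d15:-→d16:-→d17:-→d18:H1→d19:-→d20:-→d21:-→d22:-→d23:-→d24:-→d25:-→d26:-→d27:-→d28:-→d29:-→d30:H6  best=H6
  add 0.0.0.0/0 -> H1 at depth 0
  add 247.254.0.0/20 -> H3 at depth 20
  ? 240.28.115.96  path d0:H1→d1:-→d2:-→d3:-→d4:-→d5:-→d6:-→d7:-→d8:-→d9:-→d10:-→d11:-→d12:-→d13:-→d14:-→d15:-→d16:H4→d17:-→d18:-→d19:-→d20:-→d21:-→d22:-→d23:-→d24:H1→d25:-→d26:-→d27:-→d28:H2  best=H2
  ? 247.254.1.129  path d0:H1→d1:-→d2:-→d3:-→d4:-→d5:-→d6:-→d7:-→d8:-→d9:-→d10:-→d11:-→d12:H6→d13:-→d14:-→d15:-→d16:-→d17:-→d18:H1→d19:-→d20:H3  best=H3
  add 240.28.0.0/17 -> H4 at depth 17

== LOOKUPS ==
["H6","H6","H5","H1","H1","H1","H3","H1","H1","H6","H2","H3"]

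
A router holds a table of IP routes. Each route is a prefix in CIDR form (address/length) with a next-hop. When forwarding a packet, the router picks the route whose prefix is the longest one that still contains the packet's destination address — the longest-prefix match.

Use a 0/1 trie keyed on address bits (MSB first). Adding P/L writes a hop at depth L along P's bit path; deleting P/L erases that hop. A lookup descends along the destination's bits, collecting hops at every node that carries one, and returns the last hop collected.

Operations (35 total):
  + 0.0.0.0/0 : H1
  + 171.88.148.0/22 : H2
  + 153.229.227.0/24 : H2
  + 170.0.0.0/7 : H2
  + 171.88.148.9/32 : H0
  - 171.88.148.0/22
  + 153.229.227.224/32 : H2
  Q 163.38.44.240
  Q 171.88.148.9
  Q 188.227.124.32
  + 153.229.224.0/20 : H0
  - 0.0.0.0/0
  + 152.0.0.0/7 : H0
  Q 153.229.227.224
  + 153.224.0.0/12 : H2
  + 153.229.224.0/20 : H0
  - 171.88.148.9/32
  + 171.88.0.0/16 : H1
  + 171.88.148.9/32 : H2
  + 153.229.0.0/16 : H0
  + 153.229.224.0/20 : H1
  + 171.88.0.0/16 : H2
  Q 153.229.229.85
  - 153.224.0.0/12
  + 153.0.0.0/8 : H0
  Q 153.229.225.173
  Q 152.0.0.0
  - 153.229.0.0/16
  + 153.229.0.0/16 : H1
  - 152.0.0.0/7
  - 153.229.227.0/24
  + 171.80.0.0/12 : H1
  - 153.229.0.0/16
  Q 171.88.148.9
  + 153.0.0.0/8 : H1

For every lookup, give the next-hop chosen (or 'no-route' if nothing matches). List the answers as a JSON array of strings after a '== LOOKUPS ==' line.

Apply in order:
  + 0.0.0.0/0 (H1) depth=0
  + 171.88.148.0/22 (H2) depth=22
  + 153.229.227.0/24 (H2) depth=24
  + 170.0.0.0/7 (H2) depth=7
  + 171.88.148.9/32 (H0) depth=32
  del 171.88.148.0/22 (clear depth 22)
  + 153.229.227.224/32 (H2) depth=32
  ? 163.38.44.240  path d0:H1→d1:-→d2:-→d3:-→d4:-  best=H1
  ? 171.88.148.9  path d0:H1→d1:-→d2:-→d3:-→d4:-→d5:-→d6:-→d7:H2→d8:-→d9:-→d10:-→d11:-→d12:-→d13:-→d14:-→d15:-→d16:-→d17:-→d18:-→d19:-→d20:-→d21:-→d22:-→d23:-→d24:-→d25:-→d26:-→d27:-→d28:-→d29:-→d30:-→d31:-→d32:H0  best=H0
  ? 188.227.124.32  path d0:H1→d1:-→d2:-→d3:-  best=H1
  + 153.229.224.0/20 (H0) depth=20
  del 0.0.0.0/0 (clear depth 0)
  + 152.0.0.0/7 (H0) depth=7
  ? 153.229.227.224  path d0:-→d1:-→d2:-→d3:-→d4:-→d5:-→d6:-→d7:H0→d8:-→d9:-→d10:-→d11:-→d12:-→d13:-→d14:-→d15:-→d16:-→d17:-→d18:-→d19:-→d20:H0→d21:-→d22:-→d23:-→d24:H2→d25:-→d26:-→d27:-→d28:-→d29:-→d30:-→d31:-→d32:H2  best=H2
  + 153.224.0.0/12 (H2) depth=12
  + 153.229.224.0/20 (H0) depth=20
  del 171.88.148.9/32 (clear depth 32)
  + 171.88.0.0/16 (H1) depth=16
  + 171.88.148.9/32 (H2) depth=32
  + 153.229.0.0/16 (H0) depth=16
  + 153.229.224.0/20 (H1) depth=20
  + 171.88.0.0/16 (H2) depth=16
  ? 153.229.229.85  path d0:-→d1:-→d2:-→d3:-→d4:-→d5:-→d6:-→d7:H0→d8:-→d9:-→d10:-→d11:-→d12:H2→d13:-→d14:-→d15:-→d16:H0→d17:-→d18:-→d19:-→d20:H1→d21:-  best=H1
  del 153.224.0.0/12 (clear depth 12)
  + 153.0.0.0/8 (H0) depth=8
  ? 153.229.225.173  path d0:-→d1:-→d2:-→d3:-→d4:-→d5:-→d6:-→d7:H0→d8:H0→d9:-→d10:-→d11:-→d12:-→d13:-→d14:-→d15:-→d16:H0→d17:-→d18:-→d19:-→d20:H1→d21:-→d22:-  best=H1
  ? 152.0.0.0  path d0:-→d1:-→d2:-→d3:-→d4:-→d5:-→d6:-→d7:H0  best=H0
  del 153.229.0.0/16 (clear depth 16)
  + 153.229.0.0/16 (H1) depth=16
  del 152.0.0.0/7 (clear depth 7)
  del 153.229.227.0/24 (clear depth 24)
  + 171.80.0.0/12 (H1) depth=12
  del 153.229.0.0/16 (clear depth 16)
  ? 171.88.148.9  path d0:-→d1:-→d2:-→d3:-→d4:-→d5:-→d6:-→d7:H2→d8:-→d9:-→d10:-→d11:-→d12:H1→d13:-→d14:-→d15:-→d16:H2→d17:-→d18:-→d19:-→d20:-→d21:-→d22:-→d23:-→d24:-→d25:-→d26:-→d27:-→d28:-→d29:-→d30:-→d31:-→d32:H2  best=H2
  + 153.0.0.0/8 (H1) depth=8

== LOOKUPS ==
["H1","H0","H1","H2","H1","H1","H0","H2"]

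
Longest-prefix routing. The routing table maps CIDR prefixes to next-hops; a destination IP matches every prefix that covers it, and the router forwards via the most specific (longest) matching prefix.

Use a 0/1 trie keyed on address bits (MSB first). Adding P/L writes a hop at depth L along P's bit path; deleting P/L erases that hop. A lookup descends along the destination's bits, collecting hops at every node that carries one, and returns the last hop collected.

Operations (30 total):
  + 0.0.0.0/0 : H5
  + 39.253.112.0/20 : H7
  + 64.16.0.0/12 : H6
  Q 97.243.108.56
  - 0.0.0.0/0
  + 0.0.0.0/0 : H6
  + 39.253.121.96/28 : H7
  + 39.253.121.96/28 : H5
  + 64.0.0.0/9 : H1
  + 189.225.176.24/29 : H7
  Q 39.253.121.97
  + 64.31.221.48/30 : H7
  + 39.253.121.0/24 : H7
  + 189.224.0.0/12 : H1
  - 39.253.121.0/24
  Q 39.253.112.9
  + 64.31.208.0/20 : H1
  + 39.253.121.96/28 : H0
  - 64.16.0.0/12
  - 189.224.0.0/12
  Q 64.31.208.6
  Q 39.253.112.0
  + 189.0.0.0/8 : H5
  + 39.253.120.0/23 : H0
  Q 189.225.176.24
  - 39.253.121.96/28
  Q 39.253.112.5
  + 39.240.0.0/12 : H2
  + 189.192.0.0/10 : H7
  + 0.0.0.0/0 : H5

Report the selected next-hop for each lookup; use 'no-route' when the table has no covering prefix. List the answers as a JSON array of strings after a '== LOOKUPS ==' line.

Process each operation:
  add 0.0.0.0/0 -> H5 at depth 0
  add 39.253.112.0/20 -> H7 at depth 20
  add 64.16.0.0/12 -> H6 at depth 12
  ? 97.243.108.56  path d0:H5→d1:-→d2:-  best=H5
  del 0.0.0.0/0 (clear depth 0)
  add 0.0.0.0/0 -> H6 at depth 0
  add 39.253.121.96/28 -> H7 at depth 28
  add 39.253.121.96/28 -> H5 at depth 28
  add 64.0.0.0/9 -> H1 at depth 9
  add 189.225.176.24/29 -> H7 at depth 29
  ? 39.253.121.97  path d0:H6→d1:-→d2:-→d3:-→d4:-→d5:-→d6:-→d7:-→d8:-→d9:-→d10:-→d11:-→d12:-→d13:-→d14:-→d15:-→d16:-→d17:-→d18:-→d19:-→d20:H7→d21:-→d22:-→d23:-→d24:-→d25:-→d26:-→d27:-→d28:H5  best=H5
  add 64.31.221.48/30 -> H7 at depth 30
  add 39.253.121.0/24 -> H7 at depth 24
  add 189.224.0.0/12 -> H1 at depth 12
  del 39.253.121.0/24 (clear depth 24)
  ? 39.253.112.9  path d0:H6→d1:-→d2:-→d3:-→d4:-→d5:-→d6:-→d7:-→d8:-→d9:-→d10:-→d11:-→d12:-→d13:-→d14:-→d15:-→d16:-→d17:-→d18:-→d19:-→d20:H7  best=H7
  add 64.31.208.0/20 -> H1 at depth 20
  add 39.253.121.96/28 -> H0 at depth 28
  del 64.16.0.0/12 (clear depth 12)
  del 189.224.0.0/12 (clear depth 12)
  ? 64.31.208.6  path d0:H6→d1:-→d2:-→d3:-→d4:-→d5:-→d6:-→d7:-→d8:-→d9:H1→d10:-→d11:-→d12:-→d13:-→d14:-→d15:-→d16:-→d17:-→d18:-→d19:-→d20:H1  best=H1
  ? 39.253.112.0  path d0:H6→d1:-→d2:-→d3:-→d4:-→d5:-→d6:-→d7:-→d8:-→d9:-→d10:-→d11:-→d12:-→d13:-→d14:-→d15:-→d16:-→d17:-→d18:-→d19:-→d20:H7  best=H7
  add 189.0.0.0/8 -> H5 at depth 8
  add 39.253.120.0/23 -> H0 at depth 23
  ? 189.225.176.24  path d0:H6→d1:-→d2:-→d3:-→d4:-→d5:-→d6:-→d7:-→d8:H5→d9:-→d10:-→d11:-→d12:-→d13:-→d14:-→d15:-→d16:-→d17:-→d18:-→d19:-→d20:-→d21:-→d22:-→d23:-→d24:-→d25:-→d26:-→d27:-→d28:-→d29:H7  best=H7
  del 39.253.121.96/28 (clear depth 28)
  ? 39.253.112.5  path d0:H6→d1:-→d2:-→d3:-→d4:-→d5:-→d6:-→d7:-→d8:-→d9:-→d10:-→d11:-→d12:-→d13:-→d14:-→d15:-→d16:-→d17:-→d18:-→d19:-→d20:H7  best=H7
  add 39.240.0.0/12 -> H2 at depth 12
  add 189.192.0.0/10 -> H7 at depth 10
  add 0.0.0.0/0 -> H5 at depth 0

== LOOKUPS ==
["H5","H5","H7","H1","H7","H7","H7"]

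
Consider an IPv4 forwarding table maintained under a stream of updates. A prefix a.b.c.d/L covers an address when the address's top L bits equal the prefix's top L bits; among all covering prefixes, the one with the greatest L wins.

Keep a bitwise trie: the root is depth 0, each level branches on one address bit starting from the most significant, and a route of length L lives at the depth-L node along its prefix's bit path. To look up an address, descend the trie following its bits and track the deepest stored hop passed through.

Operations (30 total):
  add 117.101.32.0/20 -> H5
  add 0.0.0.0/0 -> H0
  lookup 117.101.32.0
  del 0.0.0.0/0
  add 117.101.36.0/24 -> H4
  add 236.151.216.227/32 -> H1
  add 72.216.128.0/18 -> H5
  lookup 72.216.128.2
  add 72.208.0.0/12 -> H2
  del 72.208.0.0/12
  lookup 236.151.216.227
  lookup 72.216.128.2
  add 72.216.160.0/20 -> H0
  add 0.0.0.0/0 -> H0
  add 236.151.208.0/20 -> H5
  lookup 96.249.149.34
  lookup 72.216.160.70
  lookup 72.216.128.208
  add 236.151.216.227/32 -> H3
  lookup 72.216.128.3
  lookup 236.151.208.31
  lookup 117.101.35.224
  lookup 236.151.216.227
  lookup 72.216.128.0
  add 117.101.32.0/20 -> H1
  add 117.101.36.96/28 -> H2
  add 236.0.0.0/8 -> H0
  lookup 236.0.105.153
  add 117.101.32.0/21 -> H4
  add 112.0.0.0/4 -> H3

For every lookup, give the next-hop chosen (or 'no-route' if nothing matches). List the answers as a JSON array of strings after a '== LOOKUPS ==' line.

Apply in order:
  + 117.101.32.0/20 (H5) depth=20
  + 0.0.0.0/0 (H0) depth=0
  lookup 117.101.32.0: bits 01110101011001010010 walk d0:H0→d1:-→d2:-→d3:-→d4:-→d5:-→d6:-→d7:-→d8:-→d9:-→d10:-→d11:-→d12:-→d13:-→d14:-→d15:-→d16:-→d17:-→d18:-→d19:-→d20:H5 -> H5
  del 0.0.0.0/0 (clear depth 0)
  + 117.101.36.0/24 (H4) depth=24
  + 236.151.216.227/32 (H1) depth=32
  + 72.216.128.0/18 (H5) depth=18
  lookup 72.216.128.2: bits 010010001101100010 walk d0:-→d1:-→d2:-→d3:-→d4:-→d5:-→d6:-→d7:-→d8:-→d9:-→d10:-→d11:-→d12:-→d13:-→d14:-→d15:-→d16:-→d17:-→d18:H5 -> H5
  + 72.208.0.0/12 (H2) depth=12
  del 72.208.0.0/12 (clear depth 12)
  lookup 236.151.216.227: bits 11101100100101111101100011100011 walk d0:-→d1:-→d2:-→d3:-→d4:-→d5:-→d6:-→d7:-→d8:-→d9:-→d10:-→d11:-→d12:-→d13:-→d14:-→d15:-→d16:-→d17:-→d18:-→d19:-→d20:-→d21:-→d22:-→d23:-→d24:-→d25:-→d26:-→d27:-→d28:-→d29:-→d30:-→d31:-→d32:H1 -> H1
  lookup 72.216.128.2: bits 010010001101100010 walk d0:-→d1:-→d2:-→d3:-→d4:-→d5:-→d6:-→d7:-→d8:-→d9:-→d10:-→d11:-→d12:-→d13:-→d14:-→d15:-→d16:-→d17:-→d18:H5 -> H5
  + 72.216.160.0/20 (H0) depth=20
  + 0.0.0.0/0 (H0) depth=0
  + 236.151.208.0/20 (H5) depth=20
  lookup 96.249.149.34: bits 011 walk d0:H0→d1:-→d2:-→d3:- -> H0
  lookup 72.216.160.70: bits 01001000110110001010 walk d0:H0→d1:-→d2:-→d3:-→d4:-→d5:-→d6:-→d7:-→d8:-→d9:-→d10:-→d11:-→d12:-→d13:-→d14:-→d15:-→d16:-→d17:-→d18:H5→d19:-→d20:H0 -> H0
  lookup 72.216.128.208: bits 010010001101100010 walk d0:H0→d1:-→d2:-→d3:-→d4:-→d5:-→d6:-→d7:-→d8:-→d9:-→d10:-→d11:-→d12:-→d13:-→d14:-→d15:-→d16:-→d17:-→d18:H5 -> H5
  + 236.151.216.227/32 (H3) depth=32
  lookup 72.216.128.3: bits 010010001101100010 walk d0:H0→d1:-→d2:-→d3:-→d4:-→d5:-→d6:-→d7:-→d8:-→d9:-→d10:-→d11:-→d12:-→d13:-→d14:-→d15:-→d16:-→d17:-→d18:H5 -> H5
  lookup 236.151.208.31: bits 11101100100101111101 walk d0:H0→d1:-→d2:-→d3:-→d4:-→d5:-→d6:-→d7:-→d8:-→d9:-→d10:-→d11:-→d12:-→d13:-→d14:-→d15:-→d16:-→d17:-→d18:-→d19:-→d20:H5 -> H5
  lookup 117.101.35.224: bits 011101010110010100100 walk d0:H0→d1:-→d2:-→d3:-→d4:-→d5:-→d6:-→d7:-→d8:-→d9:-→d10:-→d11:-→d12:-→d13:-→d14:-→d15:-→d16:-→d17:-→d18:-→d19:-→d20:H5→d21:- -> H5
  lookup 236.151.216.227: bits 11101100100101111101100011100011 walk d0:H0→d1:-→d2:-→d3:-→d4:-→d5:-→d6:-→d7:-→d8:-→d9:-→d10:-→d11:-→d12:-→d13:-→d14:-→d15:-→d16:-→d17:-→d18:-→d19:-→d20:H5→d21:-→d22:-→d23:-→d24:-→d25:-→d26:-→d27:-→d28:-→d29:-→d30:-→d31:-→d32:H3 -> H3
  lookup 72.216.128.0: bits 010010001101100010 walk d0:H0→d1:-→d2:-→d3:-→d4:-→d5:-→d6:-→d7:-→d8:-→d9:-→d10:-→d11:-→d12:-→d13:-→d14:-→d15:-→d16:-→d17:-→d18:H5 -> H5
  + 117.101.32.0/20 (H1) depth=20
  + 117.101.36.96/28 (H2) depth=28
  + 236.0.0.0/8 (H0) depth=8
  lookup 236.0.105.153: bits 11101100 walk d0:H0→d1:-→d2:-→d3:-→d4:-→d5:-→d6:-→d7:-→d8:H0 -> H0
  + 117.101.32.0/21 (H4) depth=21
  + 112.0.0.0/4 (H3) depth=4

== LOOKUPS ==
["H5","H5","H1","H5","H0","H0","H5","H5","H5","H5","H3","H5","H0"]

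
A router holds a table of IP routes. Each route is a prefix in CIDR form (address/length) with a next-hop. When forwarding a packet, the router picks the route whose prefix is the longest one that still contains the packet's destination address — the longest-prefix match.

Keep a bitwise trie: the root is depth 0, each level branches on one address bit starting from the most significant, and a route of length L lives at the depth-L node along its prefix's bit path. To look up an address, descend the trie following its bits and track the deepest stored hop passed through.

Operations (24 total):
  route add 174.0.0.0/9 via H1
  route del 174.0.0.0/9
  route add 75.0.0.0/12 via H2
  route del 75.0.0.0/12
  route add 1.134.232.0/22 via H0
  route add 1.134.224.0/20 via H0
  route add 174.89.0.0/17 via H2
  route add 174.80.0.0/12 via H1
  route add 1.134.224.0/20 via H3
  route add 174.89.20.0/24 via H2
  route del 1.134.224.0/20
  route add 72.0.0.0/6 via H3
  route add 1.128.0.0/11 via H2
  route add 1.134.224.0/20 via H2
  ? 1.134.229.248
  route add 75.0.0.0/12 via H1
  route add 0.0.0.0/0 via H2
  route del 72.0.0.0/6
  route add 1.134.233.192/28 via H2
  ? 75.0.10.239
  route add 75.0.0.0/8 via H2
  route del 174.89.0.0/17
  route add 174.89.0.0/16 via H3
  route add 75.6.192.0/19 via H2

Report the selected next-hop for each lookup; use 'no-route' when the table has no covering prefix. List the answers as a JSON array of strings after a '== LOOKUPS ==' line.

Process each operation:
  + 174.0.0.0/9 (H1) depth=9
  del 174.0.0.0/9 (clear depth 9)
  + 75.0.0.0/12 (H2) depth=12
  del 75.0.0.0/12 (clear depth 12)
  + 1.134.232.0/22 (H0) depth=22
  + 1.134.224.0/20 (H0) depth=20
  + 174.89.0.0/17 (H2) depth=17
  + 174.80.0.0/12 (H1) depth=12
  + 1.134.224.0/20 (H3) depth=20
  + 174.89.20.0/24 (H2) depth=24
  del 1.134.224.0/20 (clear depth 20)
  + 72.0.0.0/6 (H3) depth=6
  + 1.128.0.0/11 (H2) depth=11
  + 1.134.224.0/20 (H2) depth=20
  Q 1.134.229.248: descend 00000001100001101110 ; hops seen [H2,H2] ; pick H2
  + 75.0.0.0/12 (H1) depth=12
  + 0.0.0.0/0 (H2) depth=0
  del 72.0.0.0/6 (clear depth 6)
  + 1.134.233.192/28 (H2) depth=28
  Q 75.0.10.239: descend 010010110000 ; hops seen [H2,H1] ; pick H1
  + 75.0.0.0/8 (H2) depth=8
  del 174.89.0.0/17 (clear depth 17)
  + 174.89.0.0/16 (H3) depth=16
  + 75.6.192.0/19 (H2) depth=19

== LOOKUPS ==
["H2","H1"]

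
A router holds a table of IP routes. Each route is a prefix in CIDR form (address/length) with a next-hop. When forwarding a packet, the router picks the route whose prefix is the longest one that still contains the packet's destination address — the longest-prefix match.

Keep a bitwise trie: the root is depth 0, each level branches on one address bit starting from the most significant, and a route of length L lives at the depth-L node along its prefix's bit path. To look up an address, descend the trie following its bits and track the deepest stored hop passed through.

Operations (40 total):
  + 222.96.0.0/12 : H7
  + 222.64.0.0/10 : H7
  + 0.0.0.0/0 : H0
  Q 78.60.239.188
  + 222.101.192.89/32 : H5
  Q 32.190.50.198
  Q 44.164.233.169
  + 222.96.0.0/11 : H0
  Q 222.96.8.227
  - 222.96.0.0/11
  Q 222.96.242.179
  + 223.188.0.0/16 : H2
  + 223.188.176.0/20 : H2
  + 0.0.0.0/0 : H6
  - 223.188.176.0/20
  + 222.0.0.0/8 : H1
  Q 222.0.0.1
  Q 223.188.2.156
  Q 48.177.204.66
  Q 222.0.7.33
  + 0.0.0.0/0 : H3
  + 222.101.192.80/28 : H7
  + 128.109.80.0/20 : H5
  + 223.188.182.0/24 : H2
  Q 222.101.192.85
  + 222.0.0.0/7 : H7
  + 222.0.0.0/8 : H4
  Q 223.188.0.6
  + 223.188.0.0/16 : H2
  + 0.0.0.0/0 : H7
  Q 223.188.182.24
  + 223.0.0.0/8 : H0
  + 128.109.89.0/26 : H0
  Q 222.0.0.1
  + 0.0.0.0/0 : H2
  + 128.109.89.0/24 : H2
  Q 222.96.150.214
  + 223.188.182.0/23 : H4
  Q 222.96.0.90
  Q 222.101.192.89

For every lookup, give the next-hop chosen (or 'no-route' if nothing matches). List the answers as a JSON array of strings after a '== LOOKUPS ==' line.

Apply in order:
  add 222.96.0.0/12 -> H7 at depth 12
  add 222.64.0.0/10 -> H7 at depth 10
  add 0.0.0.0/0 -> H0 at depth 0
  lookup 78.60.239.188: bits ε walk d0:H0 -> H0
  add 222.101.192.89/32 -> H5 at depth 32
  lookup 32.190.50.198: bits ε walk d0:H0 -> H0
  lookup 44.164.233.169: bits ε walk d0:H0 -> H0
  add 222.96.0.0/11 -> H0 at depth 11
  lookup 222.96.8.227: bits 1101111001100 walk d0:H0→d1:-→d2:-→d3:-→d4:-→d5:-→d6:-→d7:-→d8:-→d9:-→d10:H7→d11:H0→d12:H7→d13:- -> H7
  - 222.96.0.0/11 clear@11
  lookup 222.96.242.179: bits 1101111001100 walk d0:H0→d1:-→d2:-→d3:-→d4:-→d5:-→d6:-→d7:-→d8:-→d9:-→d10:H7→d11:-→d12:H7→d13:- -> H7
  add 223.188.0.0/16 -> H2 at depth 16
  add 223.188.176.0/20 -> H2 at depth 20
  add 0.0.0.0/0 -> H6 at depth 0
  - 223.188.176.0/20 clear@20
  add 222.0.0.0/8 -> H1 at depth 8
  lookup 222.0.0.1: bits 110111100 walk d0:H6→d1:-→d2:-→d3:-→d4:-→d5:-→d6:-→d7:-→d8:H1→d9:- -> H1
  lookup 223.188.2.156: bits 1101111110111100 walk d0:H6→d1:-→d2:-→d3:-→d4:-→d5:-→d6:-→d7:-→d8:-→d9:-→d10:-→d11:-→d12:-→d13:-→d14:-→d15:-→d16:H2 -> H2
  lookup 48.177.204.66: bits ε walk d0:H6 -> H6
  lookup 222.0.7.33: bits 110111100 walk d0:H6→d1:-→d2:-→d3:-→d4:-→d5:-→d6:-→d7:-→d8:H1→d9:- -> H1
  add 0.0.0.0/0 -> H3 at depth 0
  add 222.101.192.80/28 -> H7 at depth 28
  add 128.109.80.0/20 -> H5 at depth 20
  add 223.188.182.0/24 -> H2 at depth 24
  lookup 222.101.192.85: bits 1101111001100101110000000101 walk d0:H3→d1:-→d2:-→d3:-→d4:-→d5:-→d6:-→d7:-→d8:H1→d9:-→d10:H7→d11:-→d12:H7→d13:-→d14:-→d15:-→d16:-→d17:-→d18:-→d19:-→d20:-→d21:-→d22:-→d23:-→d24:-→d25:-→d26:-→d27:-→d28:H7 -> H7
  add 222.0.0.0/7 -> H7 at depth 7
  add 222.0.0.0/8 -> H4 at depth 8
  lookup 223.188.0.6: bits 1101111110111100 walk d0:H3→d1:-→d2:-→d3:-→d4:-→d5:-→d6:-→d7:H7→d8:-→d9:-→d10:-→d11:-→d12:-→d13:-→d14:-→d15:-→d16:H2 -> H2
  add 223.188.0.0/16 -> H2 at depth 16
  add 0.0.0.0/0 -> H7 at depth 0
  lookup 223.188.182.24: bits 110111111011110010110110 walk d0:H7→d1:-→d2:-→d3:-→d4:-→d5:-→d6:-→d7:H7→d8:-→d9:-→d10:-→d11:-→d12:-→d13:-→d14:-→d15:-→d16:H2→d17:-→d18:-→d19:-→d20:-→d21:-→d22:-→d23:-→d24:H2 -> H2
  add 223.0.0.0/8 -> H0 at depth 8
  add 128.109.89.0/26 -> H0 at depth 26
  lookup 222.0.0.1: bits 110111100 walk d0:H7→d1:-→d2:-→d3:-→d4:-→d5:-→d6:-→d7:H7→d8:H4→d9:- -> H4
  add 0.0.0.0/0 -> H2 at depth 0
  add 128.109.89.0/24 -> H2 at depth 24
  lookup 222.96.150.214: bits 1101111001100 walk d0:H2→d1:-→d2:-→d3:-→d4:-→d5:-→d6:-→d7:H7→d8:H4→d9:-→d10:H7→d11:-→d12:H7→d13:- -> H7
  add 223.188.182.0/23 -> H4 at depth 23
  lookup 222.96.0.90: bits 1101111001100 walk d0:H2→d1:-→d2:-→d3:-→d4:-→d5:-→d6:-→d7:H7→d8:H4→d9:-→d10:H7→d11:-→d12:H7→d13:- -> H7
  lookup 222.101.192.89: bits 11011110011001011100000001011001 walk d0:H2→d1:-→d2:-→d3:-→d4:-→d5:-→d6:-→d7:H7→d8:H4→d9:-→d10:H7→d11:-→d12:H7→d13:-→d14:-→d15:-→d16:-→d17:-→d18:-→d19:-→d20:-→d21:-→d22:-→d23:-→d24:-→d25:-→d26:-→d27:-→d28:H7→d29:-→d30:-→d31:-→d32:H5 -> H5

== LOOKUPS ==
["H0","H0","H0","H7","H7","H1","H2","H6","H1","H7","H2","H2","H4","H7","H7","H5"]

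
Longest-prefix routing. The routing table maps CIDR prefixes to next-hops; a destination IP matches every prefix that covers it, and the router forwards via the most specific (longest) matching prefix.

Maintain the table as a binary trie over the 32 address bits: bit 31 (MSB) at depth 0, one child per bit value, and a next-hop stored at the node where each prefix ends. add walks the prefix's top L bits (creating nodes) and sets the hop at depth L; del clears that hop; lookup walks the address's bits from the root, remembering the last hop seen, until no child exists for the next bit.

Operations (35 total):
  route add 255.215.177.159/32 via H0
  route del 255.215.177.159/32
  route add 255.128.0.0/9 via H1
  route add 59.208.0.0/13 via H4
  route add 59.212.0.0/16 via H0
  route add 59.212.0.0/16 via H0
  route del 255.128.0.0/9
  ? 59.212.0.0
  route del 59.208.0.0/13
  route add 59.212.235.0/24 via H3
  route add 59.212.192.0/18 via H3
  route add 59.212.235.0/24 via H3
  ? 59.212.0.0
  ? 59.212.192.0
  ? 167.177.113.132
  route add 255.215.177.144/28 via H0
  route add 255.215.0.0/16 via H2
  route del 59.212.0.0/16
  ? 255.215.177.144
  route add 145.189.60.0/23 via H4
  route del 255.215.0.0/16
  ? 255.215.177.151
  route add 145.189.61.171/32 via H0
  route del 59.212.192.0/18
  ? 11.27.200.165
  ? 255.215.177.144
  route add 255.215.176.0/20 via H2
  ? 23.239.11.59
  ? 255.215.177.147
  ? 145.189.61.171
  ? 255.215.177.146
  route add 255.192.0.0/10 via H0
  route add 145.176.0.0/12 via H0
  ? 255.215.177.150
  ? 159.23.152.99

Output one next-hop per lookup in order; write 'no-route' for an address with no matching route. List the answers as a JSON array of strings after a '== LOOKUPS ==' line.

Process each operation:
  add 255.215.177.159/32 -> H0 at depth 32
  - 255.215.177.159/32 clear@32
  add 255.128.0.0/9 -> H1 at depth 9
  add 59.208.0.0/13 -> H4 at depth 13
  add 59.212.0.0/16 -> H0 at depth 16
  add 59.212.0.0/16 -> H0 at depth 16
  - 255.128.0.0/9 clear@9
  ? 59.212.0.0  path d0:-→d1:-→d2:-→d3:-→d4:-→d5:-→d6:-→d7:-→d8:-→d9:-→d10:-→d11:-→d12:-→d13:H4→d14:-→d15:-→d16:H0  best=H0
  - 59.208.0.0/13 clear@13
  add 59.212.235.0/24 -> H3 at depth 24
  add 59.212.192.0/18 -> H3 at depth 18
  add 59.212.235.0/24 -> H3 at depth 24
  ? 59.212.0.0  path d0:-→d1:-→d2:-→d3:-→d4:-→d5:-→d6:-→d7:-→d8:-→d9:-→d10:-→d11:-→d12:-→d13:-→d14:-→d15:-→d16:H0  best=H0
  ? 59.212.192.0  path d0:-→d1:-→d2:-→d3:-→d4:-→d5:-→d6:-→d7:-→d8:-→d9:-→d10:-→d11:-→d12:-→d13:-→d14:-→d15:-→d16:H0→d17:-→d18:H3  best=H3
  ? 167.177.113.132  path d0:-→d1:-  best=no-route
  add 255.215.177.144/28 -> H0 at depth 28
  add 255.215.0.0/16 -> H2 at depth 16
  - 59.212.0.0/16 clear@16
  ? 255.215.177.144  path d0:-→d1:-→d2:-→d3:-→d4:-→d5:-→d6:-→d7:-→d8:-→d9:-→d10:-→d11:-→d12:-→d13:-→d14:-→d15:-→d16:H2→d17:-→d18:-→d19:-→d20:-→d21:-→d22:-→d23:-→d24:-→d25:-→d26:-→d27:-→d28:H0  best=H0
  add 145.189.60.0/23 -> H4 at depth 23
  - 255.215.0.0/16 clear@16
  ? 255.215.177.151  path d0:-→d1:-→d2:-→d3:-→d4:-→d5:-→d6:-→d7:-→d8:-→d9:-→d10:-→d11:-→d12:-→d13:-→d14:-→d15:-→d16:-→d17:-→d18:-→d19:-→d20:-→d21:-→d22:-→d23:-→d24:-→d25:-→d26:-→d27:-→d28:H0  best=H0
  add 145.189.61.171/32 -> H0 at depth 32
  - 59.212.192.0/18 clear@18
  ? 11.27.200.165  path d0:-→d1:-→d2:-  best=no-route
  ? 255.215.177.144  path d0:-→d1:-→d2:-→d3:-→d4:-→d5:-→d6:-→d7:-→d8:-→d9:-→d10:-→d11:-→d12:-→d13:-→d14:-→d15:-→d16:-→d17:-→d18:-→d19:-→d20:-→d21:-→d22:-→d23:-→d24:-→d25:-→d26:-→d27:-→d28:H0  best=H0
  add 255.215.176.0/20 -> H2 at depth 20
  ? 23.239.11.59  path d0:-→d1:-→d2:-  best=no-route
  ? 255.215.177.147  path d0:-→d1:-→d2:-→d3:-→d4:-→d5:-→d6:-→d7:-→d8:-→d9:-→d10:-→d11:-→d12:-→d13:-→d14:-→d15:-→d16:-→d17:-→d18:-→d19:-→d20:H2→d21:-→d22:-→d23:-→d24:-→d25:-→d26:-→d27:-→d28:H0  best=H0
  ? 145.189.61.171  path d0:-→d1:-→d2:-→d3:-→d4:-→d5:-→d6:-→d7:-→d8:-→d9:-→d10:-→d11:-→d12:-→d13:-→d14:-→d15:-→d16:-→d17:-→d18:-→d19:-→d20:-→d21:-→d22:-→d23:H4→d24:-→d25:-→d26:-→d27:-→d28:-→d29:-→d30:-→d31:-→d32:H0  best=H0
  ? 255.215.177.146  path d0:-→d1:-→d2:-→d3:-→d4:-→d5:-→d6:-→d7:-→d8:-→d9:-→d10:-→d11:-→d12:-→d13:-→d14:-→d15:-→d16:-→d17:-→d18:-→d19:-→d20:H2→d21:-→d22:-→d23:-→d24:-→d25:-→d26:-→d27:-→d28:H0  best=H0
  add 255.192.0.0/10 -> H0 at depth 10
  add 145.176.0.0/12 -> H0 at depth 12
  ? 255.215.177.150  path d0:-→d1:-→d2:-→d3:-→d4:-→d5:-→d6:-→d7:-→d8:-→d9:-→d10:H0→d11:-→d12:-→d13:-→d14:-→d15:-→d16:-→d17:-→d18:-→d19:-→d20:H2→d21:-→d22:-→d23:-→d24:-→d25:-→d26:-→d27:-→d28:H0  best=H0
  ? 159.23.152.99  path d0:-→d1:-→d2:-→d3:-→d4:-  best=no-route

== LOOKUPS ==
["H0","H0","H3","no-route","H0","H0","no-route","H0","no-route","H0","H0","H0","H0","no-route"]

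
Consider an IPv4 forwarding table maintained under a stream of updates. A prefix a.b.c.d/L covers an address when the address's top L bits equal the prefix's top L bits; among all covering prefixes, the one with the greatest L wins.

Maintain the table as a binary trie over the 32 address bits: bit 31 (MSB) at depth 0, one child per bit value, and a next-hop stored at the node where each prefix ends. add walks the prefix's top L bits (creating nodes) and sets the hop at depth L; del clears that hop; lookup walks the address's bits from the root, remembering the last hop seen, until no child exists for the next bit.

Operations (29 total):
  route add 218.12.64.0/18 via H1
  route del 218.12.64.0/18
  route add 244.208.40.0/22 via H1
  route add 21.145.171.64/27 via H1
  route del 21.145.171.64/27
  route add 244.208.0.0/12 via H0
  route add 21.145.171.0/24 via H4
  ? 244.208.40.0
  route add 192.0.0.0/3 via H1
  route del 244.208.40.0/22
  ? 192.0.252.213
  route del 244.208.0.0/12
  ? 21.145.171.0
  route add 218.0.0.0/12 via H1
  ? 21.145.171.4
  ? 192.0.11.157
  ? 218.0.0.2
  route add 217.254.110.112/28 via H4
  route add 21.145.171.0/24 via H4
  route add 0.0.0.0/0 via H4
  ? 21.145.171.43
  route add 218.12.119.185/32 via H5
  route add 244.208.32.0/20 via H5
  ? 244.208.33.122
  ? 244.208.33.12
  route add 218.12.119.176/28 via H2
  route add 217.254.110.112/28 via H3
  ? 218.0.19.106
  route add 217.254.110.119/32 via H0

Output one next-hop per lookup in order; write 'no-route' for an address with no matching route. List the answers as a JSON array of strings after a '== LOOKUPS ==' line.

Trace:
  + 218.12.64.0/18 (H1) depth=18
  - 218.12.64.0/18 clear@18
  + 244.208.40.0/22 (H1) depth=22
  + 21.145.171.64/27 (H1) depth=27
  - 21.145.171.64/27 clear@27
  + 244.208.0.0/12 (H0) depth=12
  + 21.145.171.0/24 (H4) depth=24
  Q 244.208.40.0: descend 1111010011010000001010 ; hops seen [H0,H1] ; pick H1
  + 192.0.0.0/3 (H1) depth=3
  - 244.208.40.0/22 clear@22
  Q 192.0.252.213: descend 110 ; hops seen [H1] ; pick H1
  - 244.208.0.0/12 clear@12
  Q 21.145.171.0: descend 0001010110010001101010110 ; hops seen [H4] ; pick H4
  + 218.0.0.0/12 (H1) depth=12
  Q 21.145.171.4: descend 0001010110010001101010110 ; hops seen [H4] ; pick H4
  Q 192.0.11.157: descend 110 ; hops seen [H1] ; pick H1
  Q 218.0.0.2: descend 110110100000 ; hops seen [H1,H1] ; pick H1
  + 217.254.110.112/28 (H4) depth=28
  + 21.145.171.0/24 (H4) depth=24
  + 0.0.0.0/0 (H4) depth=0
  Q 21.145.171.43: descend 0001010110010001101010110 ; hops seen [H4,H4] ; pick H4
  + 218.12.119.185/32 (H5) depth=32
  + 244.208.32.0/20 (H5) depth=20
  Q 244.208.33.122: descend 11110100110100000010 ; hops seen [H4,H5] ; pick H5
  Q 244.208.33.12: descend 11110100110100000010 ; hops seen [H4,H5] ; pick H5
  + 218.12.119.176/28 (H2) depth=28
  + 217.254.110.112/28 (H3) depth=28
  Q 218.0.19.106: descend 110110100000 ; hops seen [H4,H1,H1] ; pick H1
  + 217.254.110.119/32 (H0) depth=32

== LOOKUPS ==
["H1","H1","H4","H4","H1","H1","H4","H5","H5","H1"]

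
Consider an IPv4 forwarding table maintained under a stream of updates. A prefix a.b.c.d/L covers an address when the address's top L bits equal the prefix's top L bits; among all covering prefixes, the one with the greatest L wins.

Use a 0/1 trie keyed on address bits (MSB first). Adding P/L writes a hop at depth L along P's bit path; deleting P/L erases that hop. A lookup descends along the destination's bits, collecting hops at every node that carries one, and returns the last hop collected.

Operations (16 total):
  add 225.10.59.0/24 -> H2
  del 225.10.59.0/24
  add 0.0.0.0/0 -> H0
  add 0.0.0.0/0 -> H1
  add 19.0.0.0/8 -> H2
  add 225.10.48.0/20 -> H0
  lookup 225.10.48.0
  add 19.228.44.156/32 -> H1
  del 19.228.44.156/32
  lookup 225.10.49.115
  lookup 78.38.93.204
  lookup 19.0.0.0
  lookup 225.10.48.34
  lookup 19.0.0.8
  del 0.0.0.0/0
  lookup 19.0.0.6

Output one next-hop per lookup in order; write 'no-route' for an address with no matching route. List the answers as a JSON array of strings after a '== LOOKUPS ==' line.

Apply in order:
  add 225.10.59.0/24 -> H2 at depth 24
  del 225.10.59.0/24 (clear depth 24)
  add 0.0.0.0/0 -> H0 at depth 0
  add 0.0.0.0/0 -> H1 at depth 0
  add 19.0.0.0/8 -> H2 at depth 8
  add 225.10.48.0/20 -> H0 at depth 20
  lookup 225.10.48.0: bits 11100001000010100011 walk d0:H1→d1:-→d2:-→d3:-→d4:-→d5:-→d6:-→d7:-→d8:-→d9:-→d10:-→d11:-→d12:-→d13:-→d14:-→d15:-→d16:-→d17:-→d18:-→d19:-→d20:H0 -> H0
  add 19.228.44.156/32 -> H1 at depth 32
  del 19.228.44.156/32 (clear depth 32)
  lookup 225.10.49.115: bits 11100001000010100011 walk d0:H1→d1:-→d2:-→d3:-→d4:-→d5:-→d6:-→d7:-→d8:-→d9:-→d10:-→d11:-→d12:-→d13:-→d14:-→d15:-→d16:-→d17:-→d18:-→d19:-→d20:H0 -> H0
  lookup 78.38.93.204: bits 0 walk d0:H1→d1:- -> H1
  lookup 19.0.0.0: bits 00010011 walk d0:H1→d1:-→d2:-→d3:-→d4:-→d5:-→d6:-→d7:-→d8:H2 -> H2
  lookup 225.10.48.34: bits 11100001000010100011 walk d0:H1→d1:-→d2:-→d3:-→d4:-→d5:-→d6:-→d7:-→d8:-→d9:-→d10:-→d11:-→d12:-→d13:-→d14:-→d15:-→d16:-→d17:-→d18:-→d19:-→d20:H0 -> H0
  lookup 19.0.0.8: bits 00010011 walk d0:H1→d1:-→d2:-→d3:-→d4:-→d5:-→d6:-→d7:-→d8:H2 -> H2
  del 0.0.0.0/0 (clear depth 0)
  lookup 19.0.0.6: bits 00010011 walk d0:-→d1:-→d2:-→d3:-→d4:-→d5:-→d6:-→d7:-→d8:H2 -> H2

== LOOKUPS ==
["H0","H0","H1","H2","H0","H2","H2"]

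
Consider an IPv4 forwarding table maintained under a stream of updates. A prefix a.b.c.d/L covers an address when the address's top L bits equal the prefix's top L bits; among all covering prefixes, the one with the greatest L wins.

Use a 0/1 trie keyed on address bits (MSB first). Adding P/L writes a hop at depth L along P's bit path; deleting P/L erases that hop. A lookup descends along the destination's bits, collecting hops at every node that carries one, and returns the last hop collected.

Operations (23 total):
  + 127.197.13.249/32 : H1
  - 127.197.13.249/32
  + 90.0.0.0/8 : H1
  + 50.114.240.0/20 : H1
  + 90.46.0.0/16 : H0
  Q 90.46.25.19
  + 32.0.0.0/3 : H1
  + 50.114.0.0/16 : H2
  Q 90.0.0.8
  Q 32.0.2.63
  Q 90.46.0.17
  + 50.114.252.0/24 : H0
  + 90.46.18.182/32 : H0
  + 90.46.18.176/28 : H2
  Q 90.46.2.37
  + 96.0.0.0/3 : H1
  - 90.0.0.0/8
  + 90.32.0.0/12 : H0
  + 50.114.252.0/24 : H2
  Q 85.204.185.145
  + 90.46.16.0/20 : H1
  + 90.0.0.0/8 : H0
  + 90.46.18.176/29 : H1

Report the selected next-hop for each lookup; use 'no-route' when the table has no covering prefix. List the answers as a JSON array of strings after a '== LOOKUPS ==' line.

Trace:
  add 127.197.13.249/32 -> H1 at depth 32
  - 127.197.13.249/32 clear@32
  add 90.0.0.0/8 -> H1 at depth 8
  add 50.114.240.0/20 -> H1 at depth 20
  add 90.46.0.0/16 -> H0 at depth 16
  ? 90.46.25.19  path d0:-→d1:-→d2:-→d3:-→d4:-→d5:-→d6:-→d7:-→d8:H1→d9:-→d10:-→d11:-→d12:-→d13:-→d14:-→d15:-→d16:H0  best=H0
  add 32.0.0.0/3 -> H1 at depth 3
  add 50.114.0.0/16 -> H2 at depth 16
  ? 90.0.0.8  path d0:-→d1:-→d2:-→d3:-→d4:-→d5:-→d6:-→d7:-→d8:H1→d9:-→d10:-  best=H1
  ? 32.0.2.63  path d0:-→d1:-→d2:-→d3:H1  best=H1
  ? 90.46.0.17  path d0:-→d1:-→d2:-→d3:-→d4:-→d5:-→d6:-→d7:-→d8:H1→d9:-→d10:-→d11:-→d12:-→d13:-→d14:-→d15:-→d16:H0  best=H0
  add 50.114.252.0/24 -> H0 at depth 24
  add 90.46.18.182/32 -> H0 at depth 32
  add 90.46.18.176/28 -> H2 at depth 28
  ? 90.46.2.37  path d0:-→d1:-→d2:-→d3:-→d4:-→d5:-→d6:-→d7:-→d8:H1→d9:-→d10:-→d11:-→d12:-→d13:-→d14:-→d15:-→d16:H0→d17:-→d18:-→d19:-  best=H0
  add 96.0.0.0/3 -> H1 at depth 3
  - 90.0.0.0/8 clear@8
  add 90.32.0.0/12 -> H0 at depth 12
  add 50.114.252.0/24 -> H2 at depth 24
  ? 85.204.185.145  path d0:-→d1:-→d2:-→d3:-→d4:-  best=no-route
  add 90.46.16.0/20 -> H1 at depth 20
  add 90.0.0.0/8 -> H0 at depth 8
  add 90.46.18.176/29 -> H1 at depth 29

== LOOKUPS ==
["H0","H1","H1","H0","H0","no-route"]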